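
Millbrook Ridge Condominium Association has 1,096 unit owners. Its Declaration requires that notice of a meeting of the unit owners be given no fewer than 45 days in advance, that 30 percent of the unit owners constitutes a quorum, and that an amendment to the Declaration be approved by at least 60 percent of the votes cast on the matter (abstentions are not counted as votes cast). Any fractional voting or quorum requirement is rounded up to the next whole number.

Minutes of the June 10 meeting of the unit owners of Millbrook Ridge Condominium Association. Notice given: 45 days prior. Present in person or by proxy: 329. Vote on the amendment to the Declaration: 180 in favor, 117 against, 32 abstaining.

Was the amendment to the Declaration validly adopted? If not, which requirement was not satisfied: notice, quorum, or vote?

Notice: 45 days given; 45 required. Satisfied.
Quorum: 30% of 1,096 = 328.80, rounded up to 329; 329 present. Satisfied.
Vote: requires three-fifths of the votes cast (329 − 32 abstaining = 297); 3/5 of 297 = 178.20, rounded up to 179, so 179 needed; 180 in favor. Satisfied.

Valid — all requirements satisfied.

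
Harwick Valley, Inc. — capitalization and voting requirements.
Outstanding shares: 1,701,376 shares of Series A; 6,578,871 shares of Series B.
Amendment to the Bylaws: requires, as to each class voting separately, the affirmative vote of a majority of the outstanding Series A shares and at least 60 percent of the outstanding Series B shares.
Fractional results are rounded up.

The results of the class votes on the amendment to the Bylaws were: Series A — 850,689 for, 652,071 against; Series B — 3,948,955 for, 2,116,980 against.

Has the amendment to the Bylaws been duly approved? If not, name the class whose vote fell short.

Approved — every class gave the required vote.

Series A: a majority of 1701376 is 850689; 850,689 required, 850,689 in favor — approved.
Series B: 3/5 of 6578871 = 3947322.60, rounded up to 3947323; 3,947,323 required, 3,948,955 in favor — approved.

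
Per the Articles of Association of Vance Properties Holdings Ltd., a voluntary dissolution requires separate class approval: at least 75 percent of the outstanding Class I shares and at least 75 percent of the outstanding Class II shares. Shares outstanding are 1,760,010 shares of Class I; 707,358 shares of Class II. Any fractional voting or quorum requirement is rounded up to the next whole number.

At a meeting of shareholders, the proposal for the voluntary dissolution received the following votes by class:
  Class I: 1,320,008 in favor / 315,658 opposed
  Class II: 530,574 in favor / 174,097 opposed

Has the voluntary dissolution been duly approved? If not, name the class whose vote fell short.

Class I: 3/4 of 1760010 = 1320007.50, rounded up to 1320008; 1,320,008 required, 1,320,008 in favor — approved.
Class II: 3/4 of 707358 = 530518.50, rounded up to 530519; 530,519 required, 530,574 in favor — approved.

Approved — every class gave the required vote.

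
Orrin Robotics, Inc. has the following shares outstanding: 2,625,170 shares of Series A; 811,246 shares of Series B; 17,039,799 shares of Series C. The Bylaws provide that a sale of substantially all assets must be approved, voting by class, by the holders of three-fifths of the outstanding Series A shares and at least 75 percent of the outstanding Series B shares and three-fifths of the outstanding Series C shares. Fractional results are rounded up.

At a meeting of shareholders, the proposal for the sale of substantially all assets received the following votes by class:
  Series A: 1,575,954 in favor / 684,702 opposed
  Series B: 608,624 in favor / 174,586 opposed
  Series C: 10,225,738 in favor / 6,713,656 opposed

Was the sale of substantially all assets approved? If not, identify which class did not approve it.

Approved — every class gave the required vote.

Series A: 3/5 of 2625170 = 1575102; 1,575,102 required, 1,575,954 in favor — approved.
Series B: 3/4 of 811246 = 608434.50, rounded up to 608435; 608,435 required, 608,624 in favor — approved.
Series C: 3/5 of 17039799 = 10223879.40, rounded up to 10223880; 10,223,880 required, 10,225,738 in favor — approved.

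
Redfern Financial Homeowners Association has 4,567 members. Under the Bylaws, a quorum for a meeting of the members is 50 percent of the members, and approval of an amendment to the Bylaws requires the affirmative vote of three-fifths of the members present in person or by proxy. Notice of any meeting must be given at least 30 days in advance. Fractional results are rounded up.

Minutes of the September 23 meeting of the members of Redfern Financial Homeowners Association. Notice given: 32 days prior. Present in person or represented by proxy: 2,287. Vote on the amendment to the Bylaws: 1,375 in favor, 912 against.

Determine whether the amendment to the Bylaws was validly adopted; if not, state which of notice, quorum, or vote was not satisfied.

Notice: 32 days given; 30 required. Satisfied.
Quorum: 50% of 4,567 = 2,283.50, rounded up to 2,284; 2,287 present. Satisfied.
Vote: requires three-fifths of those present (2,287); 3/5 of 2287 = 1372.20, rounded up to 1373, so 1,373 needed; 1,375 in favor. Satisfied.

Valid — all requirements satisfied.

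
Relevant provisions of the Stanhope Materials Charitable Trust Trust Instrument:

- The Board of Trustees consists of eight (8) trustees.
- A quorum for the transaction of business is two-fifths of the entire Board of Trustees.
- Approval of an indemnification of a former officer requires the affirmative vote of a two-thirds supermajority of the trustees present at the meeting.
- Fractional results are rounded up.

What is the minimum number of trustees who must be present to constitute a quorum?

4

2/5 of 8 = 3.20, rounded up to 4.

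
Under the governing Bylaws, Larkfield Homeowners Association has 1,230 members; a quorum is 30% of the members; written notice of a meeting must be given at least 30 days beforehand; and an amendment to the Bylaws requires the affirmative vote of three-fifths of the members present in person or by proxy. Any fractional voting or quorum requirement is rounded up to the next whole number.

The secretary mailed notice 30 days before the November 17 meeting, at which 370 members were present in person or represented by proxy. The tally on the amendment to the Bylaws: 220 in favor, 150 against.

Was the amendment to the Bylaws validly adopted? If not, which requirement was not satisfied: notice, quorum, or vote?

Notice: 30 days given; 30 required. Satisfied.
Quorum: 30% of 1,230 = 369; 370 present. Satisfied.
Vote: requires three-fifths of those present (370); 3/5 of 370 = 222, so 222 needed; 220 in favor. Not satisfied.

Invalid — vote requirement not satisfied.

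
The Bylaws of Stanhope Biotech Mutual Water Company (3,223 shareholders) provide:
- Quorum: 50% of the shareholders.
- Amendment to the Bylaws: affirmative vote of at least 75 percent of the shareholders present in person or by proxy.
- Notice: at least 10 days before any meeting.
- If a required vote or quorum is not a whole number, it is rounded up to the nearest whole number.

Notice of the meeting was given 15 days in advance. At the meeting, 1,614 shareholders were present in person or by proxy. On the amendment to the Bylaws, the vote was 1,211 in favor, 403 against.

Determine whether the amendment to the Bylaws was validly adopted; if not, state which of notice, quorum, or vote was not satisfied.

Valid — all requirements satisfied.

Notice: 15 days given; 10 required. Satisfied.
Quorum: 50% of 3,223 = 1,611.50, rounded up to 1,612; 1,614 present. Satisfied.
Vote: requires three-fourths of those present (1,614); 3/4 of 1614 = 1210.50, rounded up to 1211, so 1,211 needed; 1,211 in favor. Satisfied.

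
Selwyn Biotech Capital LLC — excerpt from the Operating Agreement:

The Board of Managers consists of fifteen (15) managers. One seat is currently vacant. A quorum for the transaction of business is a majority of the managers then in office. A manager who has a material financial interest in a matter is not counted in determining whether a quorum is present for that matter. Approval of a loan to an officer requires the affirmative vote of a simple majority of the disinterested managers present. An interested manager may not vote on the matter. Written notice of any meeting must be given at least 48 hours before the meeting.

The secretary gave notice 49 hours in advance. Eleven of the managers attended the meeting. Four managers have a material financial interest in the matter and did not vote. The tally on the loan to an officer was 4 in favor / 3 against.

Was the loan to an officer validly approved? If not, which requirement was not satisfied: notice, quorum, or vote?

Notice: 49 hours given; 48 required (49 ≥ 48). Satisfied.
Quorum: 11 present, but the 4 interested managers do not count, leaving 7. Quorum is 8. Not satisfied.
Vote: the loan to an officer requires a majority of the disinterested managers present (11 − 4 = 7). A majority of 7 is 4, so 4 affirmative votes are needed; 4 voted in favor. Satisfied. (Moot — without a quorum no business can be validly transacted.)

Invalid — quorum requirement not satisfied.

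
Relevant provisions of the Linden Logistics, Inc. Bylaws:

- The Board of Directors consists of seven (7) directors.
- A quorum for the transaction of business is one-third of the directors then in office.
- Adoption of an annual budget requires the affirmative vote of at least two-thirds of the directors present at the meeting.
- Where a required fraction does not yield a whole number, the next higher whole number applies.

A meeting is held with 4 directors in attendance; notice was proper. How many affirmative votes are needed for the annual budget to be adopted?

3

The annual budget requires two-thirds of the directors present (4).
2/3 of 4 = 2.67, rounded up to 3.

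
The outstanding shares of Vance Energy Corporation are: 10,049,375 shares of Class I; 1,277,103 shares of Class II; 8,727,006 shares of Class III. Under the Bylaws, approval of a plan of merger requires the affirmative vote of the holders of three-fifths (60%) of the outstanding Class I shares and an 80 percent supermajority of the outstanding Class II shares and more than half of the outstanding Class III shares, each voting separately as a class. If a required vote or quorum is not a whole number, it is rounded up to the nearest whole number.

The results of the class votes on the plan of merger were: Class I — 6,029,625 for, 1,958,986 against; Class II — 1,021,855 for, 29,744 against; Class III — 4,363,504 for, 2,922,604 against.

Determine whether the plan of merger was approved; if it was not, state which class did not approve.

Approved — every class gave the required vote.

Class I: 3/5 of 10049375 = 6029625; 6,029,625 required, 6,029,625 in favor — approved.
Class II: 4/5 of 1277103 = 1021682.40, rounded up to 1021683; 1,021,683 required, 1,021,855 in favor — approved.
Class III: a majority of 8727006 is 4363504; 4,363,504 required, 4,363,504 in favor — approved.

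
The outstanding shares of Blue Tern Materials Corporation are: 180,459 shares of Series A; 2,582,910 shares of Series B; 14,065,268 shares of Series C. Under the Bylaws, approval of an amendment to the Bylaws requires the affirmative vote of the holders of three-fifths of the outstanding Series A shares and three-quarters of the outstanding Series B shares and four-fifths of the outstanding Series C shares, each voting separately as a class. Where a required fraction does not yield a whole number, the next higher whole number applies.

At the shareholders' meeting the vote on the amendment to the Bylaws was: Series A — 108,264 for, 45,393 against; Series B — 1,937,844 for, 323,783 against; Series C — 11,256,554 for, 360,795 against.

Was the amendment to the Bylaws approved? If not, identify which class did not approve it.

Not approved — the Series A shares did not give the required vote.

Series A: 3/5 of 180459 = 108275.40, rounded up to 108276; 108,276 required, 108,264 in favor — not approved.
Series B: 3/4 of 2582910 = 1937182.50, rounded up to 1937183; 1,937,183 required, 1,937,844 in favor — approved.
Series C: 4/5 of 14065268 = 11252214.40, rounded up to 11252215; 11,252,215 required, 11,256,554 in favor — approved.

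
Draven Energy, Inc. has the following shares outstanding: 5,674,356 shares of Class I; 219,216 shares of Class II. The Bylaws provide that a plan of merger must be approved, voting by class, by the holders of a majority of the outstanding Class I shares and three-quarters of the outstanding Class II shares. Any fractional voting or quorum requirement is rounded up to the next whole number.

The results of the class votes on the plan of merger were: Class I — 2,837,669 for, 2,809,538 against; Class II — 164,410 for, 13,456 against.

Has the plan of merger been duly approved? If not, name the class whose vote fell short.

Not approved — the Class II shares did not give the required vote.

Class I: a majority of 5674356 is 2837179; 2,837,179 required, 2,837,669 in favor — approved.
Class II: 3/4 of 219216 = 164412; 164,412 required, 164,410 in favor — not approved.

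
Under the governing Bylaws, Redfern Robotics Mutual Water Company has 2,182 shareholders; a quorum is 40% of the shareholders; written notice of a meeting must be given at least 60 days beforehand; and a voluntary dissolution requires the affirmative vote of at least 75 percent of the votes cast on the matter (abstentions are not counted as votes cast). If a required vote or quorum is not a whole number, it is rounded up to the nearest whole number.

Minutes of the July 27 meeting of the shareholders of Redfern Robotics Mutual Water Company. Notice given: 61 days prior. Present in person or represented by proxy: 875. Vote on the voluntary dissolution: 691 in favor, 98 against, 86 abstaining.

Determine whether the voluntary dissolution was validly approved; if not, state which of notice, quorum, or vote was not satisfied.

Valid — all requirements satisfied.

Notice: 61 days given; 60 required. Satisfied.
Quorum: 40% of 2,182 = 872.80, rounded up to 873; 875 present. Satisfied.
Vote: requires three-fourths of the votes cast (875 − 86 abstaining = 789); 3/4 of 789 = 591.75, rounded up to 592, so 592 needed; 691 in favor. Satisfied.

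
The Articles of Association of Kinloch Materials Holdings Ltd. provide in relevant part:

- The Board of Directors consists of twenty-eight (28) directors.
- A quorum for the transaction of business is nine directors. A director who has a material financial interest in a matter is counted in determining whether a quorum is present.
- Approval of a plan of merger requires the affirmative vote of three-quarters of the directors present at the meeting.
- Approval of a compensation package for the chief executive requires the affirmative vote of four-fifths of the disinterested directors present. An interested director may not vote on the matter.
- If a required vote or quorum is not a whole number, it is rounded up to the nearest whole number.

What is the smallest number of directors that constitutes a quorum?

The quorum is fixed at 9.

9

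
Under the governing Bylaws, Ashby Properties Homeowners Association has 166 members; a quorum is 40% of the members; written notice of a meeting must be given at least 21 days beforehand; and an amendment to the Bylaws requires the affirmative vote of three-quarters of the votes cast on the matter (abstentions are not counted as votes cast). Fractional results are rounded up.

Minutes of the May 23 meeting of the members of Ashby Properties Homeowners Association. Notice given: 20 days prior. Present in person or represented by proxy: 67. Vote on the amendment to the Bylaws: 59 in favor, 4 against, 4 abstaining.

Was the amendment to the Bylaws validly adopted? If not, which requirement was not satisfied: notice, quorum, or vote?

Invalid — notice requirement not satisfied.

Notice: 20 days given; 21 required. Not satisfied.
Quorum: 40% of 166 = 66.40, rounded up to 67; 67 present. Satisfied.
Vote: requires three-fourths of the votes cast (67 − 4 abstaining = 63); 3/4 of 63 = 47.25, rounded up to 48, so 48 needed; 59 in favor. Satisfied.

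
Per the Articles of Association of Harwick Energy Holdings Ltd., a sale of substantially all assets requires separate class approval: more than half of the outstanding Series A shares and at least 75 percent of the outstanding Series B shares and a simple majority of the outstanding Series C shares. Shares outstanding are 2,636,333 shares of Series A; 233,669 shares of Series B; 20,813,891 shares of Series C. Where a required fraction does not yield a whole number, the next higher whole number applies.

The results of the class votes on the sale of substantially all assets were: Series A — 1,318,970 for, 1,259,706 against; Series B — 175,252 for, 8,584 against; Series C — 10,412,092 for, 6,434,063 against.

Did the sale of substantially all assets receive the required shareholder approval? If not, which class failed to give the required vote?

Approved — every class gave the required vote.

Series A: a majority of 2636333 is 1318167; 1,318,167 required, 1,318,970 in favor — approved.
Series B: 3/4 of 233669 = 175251.75, rounded up to 175252; 175,252 required, 175,252 in favor — approved.
Series C: a majority of 20813891 is 10406946; 10,406,946 required, 10,412,092 in favor — approved.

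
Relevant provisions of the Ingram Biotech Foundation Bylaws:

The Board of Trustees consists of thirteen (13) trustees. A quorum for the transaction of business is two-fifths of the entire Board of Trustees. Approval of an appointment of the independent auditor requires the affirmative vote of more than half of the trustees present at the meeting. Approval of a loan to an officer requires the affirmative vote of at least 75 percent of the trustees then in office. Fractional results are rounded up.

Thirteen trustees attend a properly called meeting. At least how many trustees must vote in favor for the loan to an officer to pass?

The loan to an officer requires three-fourths of the trustees then in office (13).
3/4 of 13 = 9.75, rounded up to 10.

10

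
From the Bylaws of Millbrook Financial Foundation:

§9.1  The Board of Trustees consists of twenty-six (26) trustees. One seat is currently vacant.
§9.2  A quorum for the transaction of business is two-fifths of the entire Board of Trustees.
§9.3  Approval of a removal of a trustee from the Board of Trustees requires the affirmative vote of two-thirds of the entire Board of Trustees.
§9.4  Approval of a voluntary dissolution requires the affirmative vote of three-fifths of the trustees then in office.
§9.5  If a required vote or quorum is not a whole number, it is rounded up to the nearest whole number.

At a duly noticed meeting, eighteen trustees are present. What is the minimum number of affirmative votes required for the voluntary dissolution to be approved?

15

The voluntary dissolution requires three-fifths of the trustees then in office (25).
3/5 of 25 = 15.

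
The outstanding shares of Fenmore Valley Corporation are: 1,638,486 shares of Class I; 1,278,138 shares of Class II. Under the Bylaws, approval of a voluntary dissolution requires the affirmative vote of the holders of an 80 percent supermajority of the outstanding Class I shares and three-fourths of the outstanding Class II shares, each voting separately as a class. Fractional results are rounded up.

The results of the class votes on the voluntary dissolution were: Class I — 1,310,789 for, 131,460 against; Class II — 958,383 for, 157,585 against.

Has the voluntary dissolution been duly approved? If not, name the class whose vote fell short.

Not approved — the Class II shares did not give the required vote.

Class I: 4/5 of 1638486 = 1310788.80, rounded up to 1310789; 1,310,789 required, 1,310,789 in favor — approved.
Class II: 3/4 of 1278138 = 958603.50, rounded up to 958604; 958,604 required, 958,383 in favor — not approved.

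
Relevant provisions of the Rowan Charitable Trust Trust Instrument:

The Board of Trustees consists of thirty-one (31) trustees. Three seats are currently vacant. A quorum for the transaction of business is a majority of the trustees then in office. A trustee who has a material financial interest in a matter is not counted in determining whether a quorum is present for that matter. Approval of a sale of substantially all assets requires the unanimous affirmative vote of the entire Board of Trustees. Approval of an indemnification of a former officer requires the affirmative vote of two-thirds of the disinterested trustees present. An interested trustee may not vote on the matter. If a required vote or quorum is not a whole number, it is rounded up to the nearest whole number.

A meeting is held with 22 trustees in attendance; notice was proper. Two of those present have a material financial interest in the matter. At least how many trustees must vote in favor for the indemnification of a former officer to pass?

14

The indemnification of a former officer requires two-thirds of the disinterested trustees present (22 − 2 = 20).
2/3 of 20 = 13.33, rounded up to 14.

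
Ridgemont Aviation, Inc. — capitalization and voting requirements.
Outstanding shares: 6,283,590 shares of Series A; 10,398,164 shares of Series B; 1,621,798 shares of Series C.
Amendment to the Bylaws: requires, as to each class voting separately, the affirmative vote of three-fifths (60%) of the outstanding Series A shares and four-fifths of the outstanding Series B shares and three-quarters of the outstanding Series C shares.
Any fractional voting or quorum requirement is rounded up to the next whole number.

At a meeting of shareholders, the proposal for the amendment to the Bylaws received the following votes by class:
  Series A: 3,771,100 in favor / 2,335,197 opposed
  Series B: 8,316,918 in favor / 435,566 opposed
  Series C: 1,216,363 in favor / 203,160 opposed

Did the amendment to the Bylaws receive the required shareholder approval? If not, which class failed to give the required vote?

Series A: 3/5 of 6283590 = 3770154; 3,770,154 required, 3,771,100 in favor — approved.
Series B: 4/5 of 10398164 = 8318531.20, rounded up to 8318532; 8,318,532 required, 8,316,918 in favor — not approved.
Series C: 3/4 of 1621798 = 1216348.50, rounded up to 1216349; 1,216,349 required, 1,216,363 in favor — approved.

Not approved — the Series B shares did not give the required vote.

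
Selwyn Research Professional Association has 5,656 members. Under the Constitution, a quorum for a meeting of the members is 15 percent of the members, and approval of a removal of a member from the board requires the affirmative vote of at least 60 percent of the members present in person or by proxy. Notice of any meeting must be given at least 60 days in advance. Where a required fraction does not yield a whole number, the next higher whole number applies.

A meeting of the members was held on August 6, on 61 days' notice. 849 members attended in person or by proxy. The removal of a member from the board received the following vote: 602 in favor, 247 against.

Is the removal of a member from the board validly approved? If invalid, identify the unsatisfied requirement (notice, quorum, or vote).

Notice: 61 days given; 60 required. Satisfied.
Quorum: 15% of 5,656 = 848.40, rounded up to 849; 849 present. Satisfied.
Vote: requires three-fifths of those present (849); 3/5 of 849 = 509.40, rounded up to 510, so 510 needed; 602 in favor. Satisfied.

Valid — all requirements satisfied.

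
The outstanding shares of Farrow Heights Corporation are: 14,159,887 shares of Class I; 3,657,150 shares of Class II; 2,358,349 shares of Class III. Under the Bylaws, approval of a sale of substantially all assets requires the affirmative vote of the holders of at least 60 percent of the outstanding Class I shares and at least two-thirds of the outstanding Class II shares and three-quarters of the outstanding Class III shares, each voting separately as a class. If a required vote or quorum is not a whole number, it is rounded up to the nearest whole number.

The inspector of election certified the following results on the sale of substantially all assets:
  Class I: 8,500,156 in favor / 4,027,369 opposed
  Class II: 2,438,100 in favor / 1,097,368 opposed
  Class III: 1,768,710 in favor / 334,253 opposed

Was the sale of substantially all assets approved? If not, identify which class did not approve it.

Class I: 3/5 of 14159887 = 8495932.20, rounded up to 8495933; 8,495,933 required, 8,500,156 in favor — approved.
Class II: 2/3 of 3657150 = 2438100; 2,438,100 required, 2,438,100 in favor — approved.
Class III: 3/4 of 2358349 = 1768761.75, rounded up to 1768762; 1,768,762 required, 1,768,710 in favor — not approved.

Not approved — the Class III shares did not give the required vote.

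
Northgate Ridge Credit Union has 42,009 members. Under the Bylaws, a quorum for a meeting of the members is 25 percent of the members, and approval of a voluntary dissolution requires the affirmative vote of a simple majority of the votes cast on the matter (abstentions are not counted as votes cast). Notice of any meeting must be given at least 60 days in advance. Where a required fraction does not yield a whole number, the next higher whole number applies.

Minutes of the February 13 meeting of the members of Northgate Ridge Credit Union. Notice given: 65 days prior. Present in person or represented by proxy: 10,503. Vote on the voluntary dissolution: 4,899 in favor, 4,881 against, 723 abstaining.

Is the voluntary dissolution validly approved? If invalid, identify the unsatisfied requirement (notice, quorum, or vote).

Valid — all requirements satisfied.

Notice: 65 days given; 60 required. Satisfied.
Quorum: 25% of 42,009 = 10,502.25, rounded up to 10,503; 10,503 present. Satisfied.
Vote: requires a majority of the votes cast (10,503 − 723 abstaining = 9,780); a majority of 9780 is 4891, so 4,891 needed; 4,899 in favor. Satisfied.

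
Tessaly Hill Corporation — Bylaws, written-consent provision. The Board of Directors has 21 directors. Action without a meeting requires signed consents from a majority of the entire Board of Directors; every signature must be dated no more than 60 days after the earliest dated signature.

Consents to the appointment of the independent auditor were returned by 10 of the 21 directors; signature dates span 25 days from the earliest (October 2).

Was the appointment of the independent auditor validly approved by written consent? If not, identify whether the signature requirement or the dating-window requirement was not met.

Not effective — insufficient signatures.

Signatures required: a majority of 21 — a majority of 21 is 11, so 11 needed; 10 signed. Insufficient.
Dating window: the latest signature is 25 days after the earliest; the limit is 60 days. Within the window.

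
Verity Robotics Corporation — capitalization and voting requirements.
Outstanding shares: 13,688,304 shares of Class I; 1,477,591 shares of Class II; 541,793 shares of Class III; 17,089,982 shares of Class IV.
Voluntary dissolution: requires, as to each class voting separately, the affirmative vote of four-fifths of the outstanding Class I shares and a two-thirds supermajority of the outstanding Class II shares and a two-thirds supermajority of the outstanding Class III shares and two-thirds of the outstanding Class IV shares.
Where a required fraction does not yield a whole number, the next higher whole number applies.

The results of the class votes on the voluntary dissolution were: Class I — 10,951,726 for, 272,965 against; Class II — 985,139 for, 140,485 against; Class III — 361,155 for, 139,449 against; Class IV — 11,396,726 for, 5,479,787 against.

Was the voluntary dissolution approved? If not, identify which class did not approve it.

Class I: 4/5 of 13688304 = 10950643.20, rounded up to 10950644; 10,950,644 required, 10,951,726 in favor — approved.
Class II: 2/3 of 1477591 = 985060.67, rounded up to 985061; 985,061 required, 985,139 in favor — approved.
Class III: 2/3 of 541793 = 361195.33, rounded up to 361196; 361,196 required, 361,155 in favor — not approved.
Class IV: 2/3 of 17089982 = 11393321.33, rounded up to 11393322; 11,393,322 required, 11,396,726 in favor — approved.

Not approved — the Class III shares did not give the required vote.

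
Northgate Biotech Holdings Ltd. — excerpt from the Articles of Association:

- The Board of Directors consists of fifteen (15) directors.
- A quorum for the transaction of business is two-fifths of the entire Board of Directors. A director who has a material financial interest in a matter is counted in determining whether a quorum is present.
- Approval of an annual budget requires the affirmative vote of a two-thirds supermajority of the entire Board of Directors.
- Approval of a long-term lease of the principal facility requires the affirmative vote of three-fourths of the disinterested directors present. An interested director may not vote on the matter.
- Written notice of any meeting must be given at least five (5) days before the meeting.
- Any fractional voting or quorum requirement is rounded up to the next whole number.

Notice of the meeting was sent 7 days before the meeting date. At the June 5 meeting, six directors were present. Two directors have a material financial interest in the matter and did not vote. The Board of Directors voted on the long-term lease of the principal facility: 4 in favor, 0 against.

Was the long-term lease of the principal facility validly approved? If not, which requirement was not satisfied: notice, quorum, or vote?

Valid — all requirements satisfied.

Notice: 7 days given; 5 required (7 ≥ 5). Satisfied.
Quorum: 6 present (interested directors count toward quorum); quorum is 6. Satisfied.
Vote: the long-term lease of the principal facility requires three-fourths of the disinterested directors present (6 − 2 = 4). 3/4 of 4 = 3, so 3 affirmative votes are needed; 4 voted in favor. Satisfied.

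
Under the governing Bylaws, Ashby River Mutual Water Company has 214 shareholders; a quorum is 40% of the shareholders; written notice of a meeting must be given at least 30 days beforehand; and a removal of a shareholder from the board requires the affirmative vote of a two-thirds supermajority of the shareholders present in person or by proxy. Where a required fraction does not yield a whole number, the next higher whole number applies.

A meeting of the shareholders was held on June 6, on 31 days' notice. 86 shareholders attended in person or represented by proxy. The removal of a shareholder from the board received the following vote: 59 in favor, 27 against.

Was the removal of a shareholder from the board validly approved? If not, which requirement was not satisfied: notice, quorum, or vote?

Valid — all requirements satisfied.

Notice: 31 days given; 30 required. Satisfied.
Quorum: 40% of 214 = 85.60, rounded up to 86; 86 present. Satisfied.
Vote: requires two-thirds of those present (86); 2/3 of 86 = 57.33, rounded up to 58, so 58 needed; 59 in favor. Satisfied.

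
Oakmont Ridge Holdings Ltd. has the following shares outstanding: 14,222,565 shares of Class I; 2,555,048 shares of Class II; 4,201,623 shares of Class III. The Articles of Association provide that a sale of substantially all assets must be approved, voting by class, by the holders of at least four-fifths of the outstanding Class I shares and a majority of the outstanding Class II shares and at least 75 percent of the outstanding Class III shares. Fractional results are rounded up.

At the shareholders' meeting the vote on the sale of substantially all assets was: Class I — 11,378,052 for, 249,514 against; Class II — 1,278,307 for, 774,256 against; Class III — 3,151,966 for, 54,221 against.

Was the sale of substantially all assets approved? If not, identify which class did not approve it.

Class I: 4/5 of 14222565 = 11378052; 11,378,052 required, 11,378,052 in favor — approved.
Class II: a majority of 2555048 is 1277525; 1,277,525 required, 1,278,307 in favor — approved.
Class III: 3/4 of 4201623 = 3151217.25, rounded up to 3151218; 3,151,218 required, 3,151,966 in favor — approved.

Approved — every class gave the required vote.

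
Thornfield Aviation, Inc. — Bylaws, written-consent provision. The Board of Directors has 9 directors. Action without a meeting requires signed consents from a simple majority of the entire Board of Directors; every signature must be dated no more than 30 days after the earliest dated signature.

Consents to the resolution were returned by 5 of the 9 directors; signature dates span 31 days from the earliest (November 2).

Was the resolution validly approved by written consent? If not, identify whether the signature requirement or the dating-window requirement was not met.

Signatures required: a simple majority of 9 — a majority of 9 is 5, so 5 needed; 5 signed. Sufficient.
Dating window: the latest signature is 31 days after the earliest; the limit is 30 days. Outside the window.

Not effective — dating-window requirement not satisfied.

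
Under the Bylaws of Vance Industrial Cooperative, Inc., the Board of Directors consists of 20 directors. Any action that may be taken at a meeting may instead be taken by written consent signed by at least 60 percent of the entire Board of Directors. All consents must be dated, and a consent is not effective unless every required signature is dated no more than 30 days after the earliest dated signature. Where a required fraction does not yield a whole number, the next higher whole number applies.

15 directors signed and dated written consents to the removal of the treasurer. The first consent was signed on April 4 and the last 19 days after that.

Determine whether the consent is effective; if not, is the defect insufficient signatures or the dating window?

Effective — both the signature and dating-window requirements are satisfied.

Signatures required: at least 60 percent of 20 — 3/5 of 20 = 12, so 12 needed; 15 signed. Sufficient.
Dating window: the latest signature is 19 days after the earliest; the limit is 30 days. Within the window.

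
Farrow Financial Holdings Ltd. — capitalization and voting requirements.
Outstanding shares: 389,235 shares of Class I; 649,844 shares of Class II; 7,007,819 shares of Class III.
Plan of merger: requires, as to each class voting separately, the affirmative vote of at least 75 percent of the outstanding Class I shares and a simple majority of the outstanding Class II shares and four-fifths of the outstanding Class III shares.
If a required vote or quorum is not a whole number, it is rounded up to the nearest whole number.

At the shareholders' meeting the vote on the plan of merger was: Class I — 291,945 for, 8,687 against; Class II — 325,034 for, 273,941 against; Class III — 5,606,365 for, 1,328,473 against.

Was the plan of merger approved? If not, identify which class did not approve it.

Class I: 3/4 of 389235 = 291926.25, rounded up to 291927; 291,927 required, 291,945 in favor — approved.
Class II: a majority of 649844 is 324923; 324,923 required, 325,034 in favor — approved.
Class III: 4/5 of 7007819 = 5606255.20, rounded up to 5606256; 5,606,256 required, 5,606,365 in favor — approved.

Approved — every class gave the required vote.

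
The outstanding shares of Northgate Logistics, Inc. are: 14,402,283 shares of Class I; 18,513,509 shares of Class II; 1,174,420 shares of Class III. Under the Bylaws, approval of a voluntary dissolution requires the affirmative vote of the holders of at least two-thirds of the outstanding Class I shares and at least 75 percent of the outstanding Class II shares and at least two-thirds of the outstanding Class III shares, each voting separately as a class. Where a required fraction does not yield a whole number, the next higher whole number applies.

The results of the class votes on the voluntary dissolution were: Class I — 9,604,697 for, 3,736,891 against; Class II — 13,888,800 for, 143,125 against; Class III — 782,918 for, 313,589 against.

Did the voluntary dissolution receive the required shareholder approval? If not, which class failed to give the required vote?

Not approved — the Class III shares did not give the required vote.

Class I: 2/3 of 14402283 = 9601522; 9,601,522 required, 9,604,697 in favor — approved.
Class II: 3/4 of 18513509 = 13885131.75, rounded up to 13885132; 13,885,132 required, 13,888,800 in favor — approved.
Class III: 2/3 of 1174420 = 782946.67, rounded up to 782947; 782,947 required, 782,918 in favor — not approved.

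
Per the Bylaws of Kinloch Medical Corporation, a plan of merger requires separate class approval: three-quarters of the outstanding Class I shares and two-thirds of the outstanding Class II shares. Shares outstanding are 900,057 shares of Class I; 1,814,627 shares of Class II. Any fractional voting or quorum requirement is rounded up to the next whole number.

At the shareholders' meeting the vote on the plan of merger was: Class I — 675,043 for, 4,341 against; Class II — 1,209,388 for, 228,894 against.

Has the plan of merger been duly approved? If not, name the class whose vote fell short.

Class I: 3/4 of 900057 = 675042.75, rounded up to 675043; 675,043 required, 675,043 in favor — approved.
Class II: 2/3 of 1814627 = 1209751.33, rounded up to 1209752; 1,209,752 required, 1,209,388 in favor — not approved.

Not approved — the Class II shares did not give the required vote.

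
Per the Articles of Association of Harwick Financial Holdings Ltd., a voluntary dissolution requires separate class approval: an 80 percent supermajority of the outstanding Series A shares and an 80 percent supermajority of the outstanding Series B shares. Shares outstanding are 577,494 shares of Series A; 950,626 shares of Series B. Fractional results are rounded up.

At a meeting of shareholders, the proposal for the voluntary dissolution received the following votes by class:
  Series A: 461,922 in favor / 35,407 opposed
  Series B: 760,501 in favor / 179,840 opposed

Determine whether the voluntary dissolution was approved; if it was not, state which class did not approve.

Series A: 4/5 of 577494 = 461995.20, rounded up to 461996; 461,996 required, 461,922 in favor — not approved.
Series B: 4/5 of 950626 = 760500.80, rounded up to 760501; 760,501 required, 760,501 in favor — approved.

Not approved — the Series A shares did not give the required vote.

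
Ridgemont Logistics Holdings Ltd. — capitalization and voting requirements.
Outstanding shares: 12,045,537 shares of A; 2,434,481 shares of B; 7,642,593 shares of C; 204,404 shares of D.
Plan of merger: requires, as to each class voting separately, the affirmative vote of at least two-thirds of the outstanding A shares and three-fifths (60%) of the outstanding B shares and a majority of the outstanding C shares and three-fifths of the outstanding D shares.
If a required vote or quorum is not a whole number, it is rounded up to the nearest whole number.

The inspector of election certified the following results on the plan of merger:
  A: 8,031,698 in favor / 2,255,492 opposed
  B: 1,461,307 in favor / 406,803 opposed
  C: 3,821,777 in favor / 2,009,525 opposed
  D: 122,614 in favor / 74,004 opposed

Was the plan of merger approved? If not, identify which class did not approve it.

Not approved — the D shares did not give the required vote.

A: 2/3 of 12045537 = 8030358; 8,030,358 required, 8,031,698 in favor — approved.
B: 3/5 of 2434481 = 1460688.60, rounded up to 1460689; 1,460,689 required, 1,461,307 in favor — approved.
C: a majority of 7642593 is 3821297; 3,821,297 required, 3,821,777 in favor — approved.
D: 3/5 of 204404 = 122642.40, rounded up to 122643; 122,643 required, 122,614 in favor — not approved.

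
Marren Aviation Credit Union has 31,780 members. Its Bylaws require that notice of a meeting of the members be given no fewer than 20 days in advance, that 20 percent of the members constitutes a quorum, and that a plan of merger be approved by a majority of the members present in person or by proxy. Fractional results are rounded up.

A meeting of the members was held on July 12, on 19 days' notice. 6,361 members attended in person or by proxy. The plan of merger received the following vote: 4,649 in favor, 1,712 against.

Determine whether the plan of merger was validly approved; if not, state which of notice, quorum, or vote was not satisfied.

Notice: 19 days given; 20 required. Not satisfied.
Quorum: 20% of 31,780 = 6,356; 6,361 present. Satisfied.
Vote: requires a majority of those present (6,361); a majority of 6361 is 3181, so 3,181 needed; 4,649 in favor. Satisfied.

Invalid — notice requirement not satisfied.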